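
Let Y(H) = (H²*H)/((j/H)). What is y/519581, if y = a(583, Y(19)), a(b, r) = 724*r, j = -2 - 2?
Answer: -23588101/519581 ≈ -45.398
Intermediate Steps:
j = -4
Y(H) = -H⁴/4 (Y(H) = (H²*H)/((-4/H)) = H³*(-H/4) = -H⁴/4)
y = -23588101 (y = 724*(-¼*19⁴) = 724*(-¼*130321) = 724*(-130321/4) = -23588101)
y/519581 = -23588101/519581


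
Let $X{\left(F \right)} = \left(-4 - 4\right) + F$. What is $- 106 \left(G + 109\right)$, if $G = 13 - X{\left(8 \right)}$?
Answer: $-12932$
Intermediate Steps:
$X{\left(F \right)} = -8 + F$
$G = 13$ ($G = 13 - \left(-8 + 8\right) = 13 - 0 = 13 + 0 = 13$)
$- 106 \left(G + 109\right) = - 106 \left(13 + 109\right) = \left(-106\right) 122 = -12932$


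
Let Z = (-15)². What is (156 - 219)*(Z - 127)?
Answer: -6174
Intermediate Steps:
Z = 225
(156 - 219)*(Z - 127) = (156 - 219)*(225 - 127) = -63*98 = -6174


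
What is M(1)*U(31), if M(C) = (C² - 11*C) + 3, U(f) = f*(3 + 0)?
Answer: -651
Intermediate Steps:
U(f) = 3*f (U(f) = f*3 = 3*f)
M(C) = 3 + C² - 11*C
M(1)*U(31) = (3 + 1² - 11*1)*(3*31) = (3 + 1 - 11)*93 = -7*93 = -651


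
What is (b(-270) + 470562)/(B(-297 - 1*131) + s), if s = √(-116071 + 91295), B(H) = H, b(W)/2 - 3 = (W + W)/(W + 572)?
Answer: -1267151566/1308415 - 5921269*I*√6194/1308415 ≈ -968.46 - 356.17*I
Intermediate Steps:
b(W) = 6 + 4*W/(572 + W) (b(W) = 6 + 2*((W + W)/(W + 572)) = 6 + 2*((2*W)/(572 + W)) = 6 + 2*(2*W/(572 + W)) = 6 + 4*W/(572 + W))
s = 2*I*√6194 (s = √(-24776) = 2*I*√6194 ≈ 157.4*I)
(b(-270) + 470562)/(B(-297 - 1*131) + s) = (2*(1716 + 5*(-270))/(572 - 270) + 470562)/((-297 - 1*131) + 2*I*√6194) = (2*(1716 - 1350)/302 + 470562)/((-297 - 131) + 2*I*√6194) = (2*(1/302)*366 + 470562)/(-428 + 2*I*√6194) = (366/151 + 470562)/(-428 + 2*I*√6194) = 71055228/(151*(-428 + 2*I*√6194))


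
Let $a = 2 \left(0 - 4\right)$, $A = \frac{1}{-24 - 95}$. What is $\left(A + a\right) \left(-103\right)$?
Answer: $\frac{98159}{119} \approx 824.87$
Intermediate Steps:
$A = - \frac{1}{119}$ ($A = \frac{1}{-119} = - \frac{1}{119} \approx -0.0084034$)
$a = -8$ ($a = 2 \left(-4\right) = -8$)
$\left(A + a\right) \left(-103\right) = \left(- \frac{1}{119} - 8\right) \left(-103\right) = \left(- \frac{953}{119}\right) \left(-103\right) = \frac{98159}{119}$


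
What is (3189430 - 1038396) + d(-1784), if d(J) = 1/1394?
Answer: 2998541397/1394 ≈ 2.1510e+6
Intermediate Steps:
d(J) = 1/1394
(3189430 - 1038396) + d(-1784) = (3189430 - 1038396) + 1/1394 = 2151034 + 1/1394 = 2998541397/1394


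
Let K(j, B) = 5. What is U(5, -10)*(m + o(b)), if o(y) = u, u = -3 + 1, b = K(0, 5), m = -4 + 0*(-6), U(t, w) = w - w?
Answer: 0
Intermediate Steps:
U(t, w) = 0
m = -4 (m = -4 + 0 = -4)
b = 5
u = -2
o(y) = -2
U(5, -10)*(m + o(b)) = 0*(-4 - 2) = 0*(-6) = 0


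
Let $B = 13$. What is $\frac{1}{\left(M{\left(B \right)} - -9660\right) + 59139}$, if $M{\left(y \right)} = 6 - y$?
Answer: $\frac{1}{68792} \approx 1.4537 \cdot 10^{-5}$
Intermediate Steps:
$\frac{1}{\left(M{\left(B \right)} - -9660\right) + 59139} = \frac{1}{\left(\left(6 - 13\right) - -9660\right) + 59139} = \frac{1}{\left(\left(6 - 13\right) + 9660\right) + 59139} = \frac{1}{\left(-7 + 9660\right) + 59139} = \frac{1}{9653 + 59139} = \frac{1}{68792}$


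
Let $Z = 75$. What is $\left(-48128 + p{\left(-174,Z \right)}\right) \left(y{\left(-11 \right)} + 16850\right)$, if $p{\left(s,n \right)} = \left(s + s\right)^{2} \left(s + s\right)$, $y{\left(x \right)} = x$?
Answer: $-710476476480$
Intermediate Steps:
$p{\left(s,n \right)} = 8 s^{3}$ ($p{\left(s,n \right)} = \left(2 s\right)^{2} \cdot 2 s = 4 s^{2} \cdot 2 s = 8 s^{3}$)
$\left(-48128 + p{\left(-174,Z \right)}\right) \left(y{\left(-11 \right)} + 16850\right) = \left(-48128 + 8 \left(-174\right)^{3}\right) \left(-11 + 16850\right) = \left(-48128 + 8 \left(-5268024\right)\right) 16839 = \left(-48128 - 42144192\right) 16839 = \left(-42192320\right) 16839 = -710476476480$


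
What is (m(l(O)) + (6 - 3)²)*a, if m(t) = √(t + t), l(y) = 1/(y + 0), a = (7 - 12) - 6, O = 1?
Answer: -99 - 11*√2 ≈ -114.56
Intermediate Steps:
a = -11 (a = -5 - 6 = -11)
l(y) = 1/y
m(t) = √2*√t (m(t) = √(2*t) = √2*√t)
(m(l(O)) + (6 - 3)²)*a = (√2*√(1/1) + (6 - 3)²)*(-11) = (√2*√1 + 3²)*(-11) = (√2*1 + 9)*(-11) = (√2 + 9)*(-11) = (9 + √2)*(-11) = -99 - 11*√2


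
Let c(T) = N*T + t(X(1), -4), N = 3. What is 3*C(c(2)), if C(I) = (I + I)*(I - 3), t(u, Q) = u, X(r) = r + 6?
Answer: 780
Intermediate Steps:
X(r) = 6 + r
c(T) = 7 + 3*T (c(T) = 3*T + (6 + 1) = 3*T + 7 = 7 + 3*T)
C(I) = 2*I*(-3 + I) (C(I) = (2*I)*(-3 + I) = 2*I*(-3 + I))
3*C(c(2)) = 3*(2*(7 + 3*2)*(-3 + (7 + 3*2))) = 3*(2*(7 + 6)*(-3 + (7 + 6))) = 3*(2*13*(-3 + 13)) = 3*(2*13*10) = 3*260 = 780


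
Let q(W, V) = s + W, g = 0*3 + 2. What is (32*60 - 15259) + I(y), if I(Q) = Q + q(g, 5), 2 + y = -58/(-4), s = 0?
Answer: -26649/2 ≈ -13325.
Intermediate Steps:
g = 2 (g = 0 + 2 = 2)
q(W, V) = W (q(W, V) = 0 + W = W)
y = 25/2 (y = -2 - 58/(-4) = -2 - 58*(-¼) = -2 + 29/2 = 25/2 ≈ 12.500)
I(Q) = 2 + Q (I(Q) = Q + 2 = 2 + Q)
(32*60 - 15259) + I(y) = (32*60 - 15259) + (2 + 25/2) = (1920 - 15259) + 29/2 = -13339 + 29/2 = -26649/2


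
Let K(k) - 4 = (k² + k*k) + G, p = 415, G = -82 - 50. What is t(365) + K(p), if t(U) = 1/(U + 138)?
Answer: 173193967/503 ≈ 3.4432e+5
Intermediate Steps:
G = -132
t(U) = 1/(138 + U)
K(k) = -128 + 2*k² (K(k) = 4 + ((k² + k*k) - 132) = 4 + ((k² + k²) - 132) = 4 + (2*k² - 132) = 4 + (-132 + 2*k²) = -128 + 2*k²)
t(365) + K(p) = 1/(138 + 365) + (-128 + 2*415²) = 1/503 + (-128 + 2*172225) = 1/503 + (-128 + 344450) = 1/503 + 344322 = 173193967/503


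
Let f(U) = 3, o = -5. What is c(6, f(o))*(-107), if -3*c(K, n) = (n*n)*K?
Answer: 1926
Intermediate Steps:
c(K, n) = -K*n²/3 (c(K, n) = -n*n*K/3 = -n²*K/3 = -K*n²/3)
c(6, f(o))*(-107) = -⅓*6*3²*(-107) = -⅓*6*9*(-107) = -18*(-107) = 1926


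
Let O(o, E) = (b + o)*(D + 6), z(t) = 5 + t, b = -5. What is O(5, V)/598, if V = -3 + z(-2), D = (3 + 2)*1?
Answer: 0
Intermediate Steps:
D = 5 (D = 5*1 = 5)
V = 0 (V = -3 + (5 - 2) = -3 + 3 = 0)
O(o, E) = -55 + 11*o (O(o, E) = (-5 + o)*(5 + 6) = (-5 + o)*11 = -55 + 11*o)
O(5, V)/598 = (-55 + 11*5)/598 = (-55 + 55)/598 = (1/598)*0 = 0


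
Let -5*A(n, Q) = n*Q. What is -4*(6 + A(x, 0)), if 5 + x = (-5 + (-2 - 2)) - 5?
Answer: -24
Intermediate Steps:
x = -19 (x = -5 + ((-5 + (-2 - 2)) - 5) = -5 + ((-5 - 4) - 5) = -5 + (-9 - 5) = -5 - 14 = -19)
A(n, Q) = -Q*n/5 (A(n, Q) = -n*Q/5 = -Q*n/5)
-4*(6 + A(x, 0)) = -4*(6 - ⅕*0*(-19)) = -4*(6 + 0) = -4*6 = -24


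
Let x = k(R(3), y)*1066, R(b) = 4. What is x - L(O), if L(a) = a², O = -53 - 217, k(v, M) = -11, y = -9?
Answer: -84626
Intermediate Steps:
O = -270
x = -11726 (x = -11*1066 = -11726)
x - L(O) = -11726 - 1*(-270)² = -11726 - 1*72900 = -11726 - 72900 = -84626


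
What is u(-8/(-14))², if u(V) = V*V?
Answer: 256/2401 ≈ 0.10662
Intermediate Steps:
u(V) = V²
u(-8/(-14))² = ((-8/(-14))²)² = ((-8*(-1/14))²)² = ((4/7)²)² = (16/49)² = 256/2401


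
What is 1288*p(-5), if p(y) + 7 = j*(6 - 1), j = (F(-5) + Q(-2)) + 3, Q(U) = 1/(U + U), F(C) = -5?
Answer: -23506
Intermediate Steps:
Q(U) = 1/(2*U)
j = -9/4 (j = (-5 + (½)/(-2)) + 3 = (-5 + (½)*(-½)) + 3 = (-5 - ¼) + 3 = -21/4 + 3 = -9/4 ≈ -2.2500)
p(y) = -73/4 (p(y) = -7 - 9*(6 - 1)/4 = -7 - 9/4*5 = -7 - 45/4 = -73/4)
1288*p(-5) = 1288*(-73/4) = -23506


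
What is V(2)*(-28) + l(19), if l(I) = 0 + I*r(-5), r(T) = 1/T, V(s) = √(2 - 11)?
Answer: -19/5 - 84*I ≈ -3.8 - 84.0*I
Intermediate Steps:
V(s) = 3*I (V(s) = √(-9) = 3*I)
l(I) = -I/5 (l(I) = 0 + I/(-5) = 0 + I*(-⅕) = 0 - I/5 = -I/5)
V(2)*(-28) + l(19) = (3*I)*(-28) - ⅕*19 = -84*I - 19/5 = -19/5 - 84*I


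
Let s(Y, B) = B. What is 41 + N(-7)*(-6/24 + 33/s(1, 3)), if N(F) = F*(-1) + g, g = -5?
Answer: 125/2 ≈ 62.500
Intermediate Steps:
N(F) = -5 - F (N(F) = F*(-1) - 5 = -F - 5 = -5 - F)
41 + N(-7)*(-6/24 + 33/s(1, 3)) = 41 + (-5 - 1*(-7))*(-6/24 + 33/3) = 41 + (-5 + 7)*(-6*1/24 + 33*(1/3)) = 41 + 2*(-1/4 + 11) = 41 + 2*(43/4) = 41 + 43/2 = 125/2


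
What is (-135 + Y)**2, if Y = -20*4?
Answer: 46225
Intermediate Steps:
Y = -80
(-135 + Y)**2 = (-135 - 80)**2 = (-215)**2 = 46225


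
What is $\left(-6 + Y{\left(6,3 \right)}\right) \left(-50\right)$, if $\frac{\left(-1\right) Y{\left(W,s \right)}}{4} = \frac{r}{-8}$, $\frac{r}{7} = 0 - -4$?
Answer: $-400$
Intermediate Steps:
$r = 28$ ($r = 7 \left(0 - -4\right) = 7 \left(0 + 4\right) = 7 \cdot 4 = 28$)
$Y{\left(W,s \right)} = 14$ ($Y{\left(W,s \right)} = - 4 \frac{28}{-8} = - 4 \cdot 28 \left(- \frac{1}{8}\right) = \left(-4\right) \left(- \frac{7}{2}\right) = 14$)
$\left(-6 + Y{\left(6,3 \right)}\right) \left(-50\right) = \left(-6 + 14\right) \left(-50\right) = 8 \left(-50\right) = -400$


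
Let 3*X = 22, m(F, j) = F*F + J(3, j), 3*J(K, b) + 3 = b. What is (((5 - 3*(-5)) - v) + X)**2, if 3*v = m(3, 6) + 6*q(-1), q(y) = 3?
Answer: 324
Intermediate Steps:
J(K, b) = -1 + b/3
m(F, j) = -1 + F**2 + j/3 (m(F, j) = F*F + (-1 + j/3) = F**2 + (-1 + j/3) = -1 + F**2 + j/3)
X = 22/3 (X = (1/3)*22 = 22/3 ≈ 7.3333)
v = 28/3 (v = ((-1 + 3**2 + (1/3)*6) + 6*3)/3 = ((-1 + 9 + 2) + 18)/3 = (10 + 18)/3 = (1/3)*28 = 28/3 ≈ 9.3333)
(((5 - 3*(-5)) - v) + X)**2 = (((5 - 3*(-5)) - 1*28/3) + 22/3)**2 = (((5 + 15) - 28/3) + 22/3)**2 = ((20 - 28/3) + 22/3)**2 = (32/3 + 22/3)**2 = 18**2 = 324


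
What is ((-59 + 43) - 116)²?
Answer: 17424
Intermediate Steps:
((-59 + 43) - 116)² = (-16 - 116)² = (-132)² = 17424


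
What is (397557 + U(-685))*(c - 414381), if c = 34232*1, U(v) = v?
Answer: -150870493928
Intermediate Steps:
c = 34232
(397557 + U(-685))*(c - 414381) = (397557 - 685)*(34232 - 414381) = 396872*(-380149) = -150870493928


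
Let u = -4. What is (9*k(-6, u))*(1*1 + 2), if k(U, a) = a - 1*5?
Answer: -243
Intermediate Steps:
k(U, a) = -5 + a (k(U, a) = a - 5 = -5 + a)
(9*k(-6, u))*(1*1 + 2) = (9*(-5 - 4))*(1*1 + 2) = (9*(-9))*(1 + 2) = -81*3 = -243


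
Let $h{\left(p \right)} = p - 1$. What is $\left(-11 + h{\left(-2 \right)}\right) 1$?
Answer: $-14$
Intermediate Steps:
$h{\left(p \right)} = -1 + p$ ($h{\left(p \right)} = p - 1 = -1 + p$)
$\left(-11 + h{\left(-2 \right)}\right) 1 = \left(-11 - 3\right) 1 = \left(-14\right) 1 = -14$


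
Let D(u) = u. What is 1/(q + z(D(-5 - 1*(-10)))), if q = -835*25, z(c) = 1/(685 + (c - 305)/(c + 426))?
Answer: -294935/6156767694 ≈ -4.7904e-5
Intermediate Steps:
z(c) = 1/(685 + (-305 + c)/(426 + c))
q = -20875 (q = -1*20875 = -20875)
1/(q + z(D(-5 - 1*(-10)))) = 1/(-20875 + (426 + (-5 - 1*(-10)))/(291505 + 686*(-5 - 1*(-10)))) = 1/(-20875 + (426 + (-5 + 10))/(291505 + 686*(-5 + 10))) = 1/(-20875 + (426 + 5)/(291505 + 686*5)) = 1/(-20875 + 431/(291505 + 3430)) = 1/(-20875 + 431/294935) = 1/(-6156767694/294935) = -294935/6156767694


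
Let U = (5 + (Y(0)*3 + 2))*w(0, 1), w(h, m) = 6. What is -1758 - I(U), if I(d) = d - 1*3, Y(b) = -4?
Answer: -1725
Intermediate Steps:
U = -30 (U = (5 + (-4*3 + 2))*6 = (5 + (-12 + 2))*6 = (5 - 10)*6 = -5*6 = -30)
I(d) = -3 + d (I(d) = d - 3 = -3 + d)
-1758 - I(U) = -1758 - (-3 - 30) = -1758 - 1*(-33) = -1758 + 33 = -1725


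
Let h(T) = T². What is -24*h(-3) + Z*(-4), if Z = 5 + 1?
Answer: -240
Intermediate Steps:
Z = 6
-24*h(-3) + Z*(-4) = -24*(-3)² + 6*(-4) = -24*9 - 24 = -216 - 24 = -240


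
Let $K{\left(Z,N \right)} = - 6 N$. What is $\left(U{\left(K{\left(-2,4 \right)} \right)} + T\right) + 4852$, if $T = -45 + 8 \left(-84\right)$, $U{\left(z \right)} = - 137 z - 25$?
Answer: $7398$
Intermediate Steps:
$U{\left(z \right)} = -25 - 137 z$
$T = -717$ ($T = -45 - 672 = -717$)
$\left(U{\left(K{\left(-2,4 \right)} \right)} + T\right) + 4852 = \left(\left(-25 - 137 \left(\left(-6\right) 4\right)\right) - 717\right) + 4852 = \left(\left(-25 - -3288\right) - 717\right) + 4852 = \left(\left(-25 + 3288\right) - 717\right) + 4852 = \left(3263 - 717\right) + 4852 = 2546 + 4852 = 7398$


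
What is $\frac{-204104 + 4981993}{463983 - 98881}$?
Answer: $\frac{4777889}{365102} \approx 13.086$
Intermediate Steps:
$\frac{-204104 + 4981993}{463983 - 98881} = \frac{4777889}{365102}$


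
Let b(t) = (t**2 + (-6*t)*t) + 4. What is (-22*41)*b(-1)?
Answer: 902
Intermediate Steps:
b(t) = 4 - 5*t**2 (b(t) = (t**2 - 6*t**2) + 4 = -5*t**2 + 4 = 4 - 5*t**2)
(-22*41)*b(-1) = (-22*41)*(4 - 5*(-1)**2) = -902*(4 - 5*1) = -902*(4 - 5) = -902*(-1) = 902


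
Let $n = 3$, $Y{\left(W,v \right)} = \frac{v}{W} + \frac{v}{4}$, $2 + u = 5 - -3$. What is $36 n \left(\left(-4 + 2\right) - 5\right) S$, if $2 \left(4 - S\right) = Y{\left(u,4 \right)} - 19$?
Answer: $-9576$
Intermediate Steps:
$u = 6$ ($u = -2 + \left(5 - -3\right) = -2 + \left(5 + 3\right) = -2 + 8 = 6$)
$Y{\left(W,v \right)} = \frac{v}{4} + \frac{v}{W}$ ($Y{\left(W,v \right)} = \frac{v}{W} + v \frac{1}{4} = \frac{v}{W} + \frac{v}{4} = \frac{v}{4} + \frac{v}{W}$)
$S = \frac{38}{3}$ ($S = 4 - \frac{\left(\frac{1}{4} \cdot 4 + \frac{4}{6}\right) - 19}{2} = 4 - \frac{\left(1 + 4 \cdot \frac{1}{6}\right) - 19}{2} = 4 - \frac{\left(1 + \frac{2}{3}\right) - 19}{2} = 4 - \frac{\frac{5}{3} - 19}{2} = 4 - - \frac{26}{3} = 4 + \frac{26}{3} = \frac{38}{3} \approx 12.667$)
$36 n \left(\left(-4 + 2\right) - 5\right) S = 36 \cdot 3 \left(\left(-4 + 2\right) - 5\right) \frac{38}{3} = 36 \cdot 3 \left(-2 - 5\right) \frac{38}{3} = 36 \cdot 3 \left(-7\right) \frac{38}{3} = 36 \left(-21\right) \frac{38}{3} = \left(-756\right) \frac{38}{3} = -9576$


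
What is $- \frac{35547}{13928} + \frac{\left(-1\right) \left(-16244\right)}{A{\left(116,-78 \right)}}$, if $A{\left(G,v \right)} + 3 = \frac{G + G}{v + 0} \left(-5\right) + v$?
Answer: $- \frac{8915286561}{35920312} \approx -248.2$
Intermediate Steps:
$A{\left(G,v \right)} = -3 + v - \frac{10 G}{v}$ ($A{\left(G,v \right)} = -3 + \left(\frac{G + G}{v + 0} \left(-5\right) + v\right) = -3 + \left(\frac{2 G}{v} \left(-5\right) + v\right) = -3 - \left(- v + \frac{10 G}{v}\right) = -3 + v - \frac{10 G}{v}$)
$- \frac{35547}{13928} + \frac{\left(-1\right) \left(-16244\right)}{A{\left(116,-78 \right)}} = - \frac{35547}{13928} + \frac{\left(-1\right) \left(-16244\right)}{-3 - 78 - \frac{1160}{-78}} = \left(-35547\right) \frac{1}{13928} + \frac{16244}{-3 - 78 - 1160 \left(- \frac{1}{78}\right)} = - \frac{35547}{13928} + \frac{16244}{-3 - 78 + \frac{580}{39}} = - \frac{35547}{13928} + \frac{16244}{- \frac{2579}{39}} = - \frac{35547}{13928} + 16244 \left(- \frac{39}{2579}\right) = - \frac{35547}{13928} - \frac{633516}{2579} = - \frac{8915286561}{35920312}$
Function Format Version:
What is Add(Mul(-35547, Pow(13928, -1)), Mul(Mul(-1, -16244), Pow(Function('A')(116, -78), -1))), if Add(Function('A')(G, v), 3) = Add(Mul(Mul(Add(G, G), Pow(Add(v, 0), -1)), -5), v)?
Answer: Rational(-8915286561, 35920312) ≈ -248.20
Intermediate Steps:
Function('A')(G, v) = Add(-3, v, Mul(-10, G, Pow(v, -1))) (Function('A')(G, v) = Add(-3, Add(Mul(Mul(Add(G, G), Pow(Add(v, 0), -1)), -5), v)) = Add(-3, Add(Mul(Mul(Mul(2, G), Pow(v, -1)), -5), v)) = Add(-3, Add(Mul(Mul(2, G, Pow(v, -1)), -5), v)) = Add(-3, Add(Mul(-10, G, Pow(v, -1)), v)) = Add(-3, Add(v, Mul(-10, G, Pow(v, -1)))) = Add(-3, v, Mul(-10, G, Pow(v, -1))))
Add(Mul(-35547, Pow(13928, -1)), Mul(Mul(-1, -16244), Pow(Function('A')(116, -78), -1))) = Add(Mul(-35547, Pow(13928, -1)), Mul(Mul(-1, -16244), Pow(Add(-3, -78, Mul(-10, 116, Pow(-78, -1))), -1))) = Add(Mul(-35547, Rational(1, 13928)), Mul(16244, Pow(Add(-3, -78, Mul(-10, 116, Rational(-1, 78))), -1))) = Add(Rational(-35547, 13928), Mul(16244, Pow(Add(-3, -78, Rational(580, 39)), -1))) = Add(Rational(-35547, 13928), Mul(16244, Pow(Rational(-2579, 39), -1))) = Add(Rational(-35547, 13928), Mul(16244, Rational(-39, 2579))) = Add(Rational(-35547, 13928), Rational(-633516, 2579)) = Rational(-8915286561, 35920312)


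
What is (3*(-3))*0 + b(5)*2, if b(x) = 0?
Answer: 0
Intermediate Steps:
(3*(-3))*0 + b(5)*2 = (3*(-3))*0 + 0*2 = -9*0 + 0 = 0 + 0 = 0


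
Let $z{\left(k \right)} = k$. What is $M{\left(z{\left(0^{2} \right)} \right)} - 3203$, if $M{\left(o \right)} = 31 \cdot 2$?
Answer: $-3141$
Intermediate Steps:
$M{\left(o \right)} = 62$
$M{\left(z{\left(0^{2} \right)} \right)} - 3203 = 62 - 3203 = -3141$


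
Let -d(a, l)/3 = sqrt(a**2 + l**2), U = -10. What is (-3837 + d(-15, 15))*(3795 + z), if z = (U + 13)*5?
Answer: -14618970 - 171450*sqrt(2) ≈ -1.4861e+7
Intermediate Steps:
z = 15 (z = (-10 + 13)*5 = 3*5 = 15)
d(a, l) = -3*sqrt(a**2 + l**2)
(-3837 + d(-15, 15))*(3795 + z) = (-3837 - 3*sqrt((-15)**2 + 15**2))*(3795 + 15) = (-3837 - 3*sqrt(225 + 225))*3810 = (-3837 - 45*sqrt(2))*3810 = -14618970 - 171450*sqrt(2)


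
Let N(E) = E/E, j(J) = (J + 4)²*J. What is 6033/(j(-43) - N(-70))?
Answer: -6033/65404 ≈ -0.092242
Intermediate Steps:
j(J) = J*(4 + J)² (j(J) = (4 + J)²*J = J*(4 + J)²)
N(E) = 1
6033/(j(-43) - N(-70)) = 6033/(-43*(4 - 43)² - 1*1) = 6033/(-43*(-39)² - 1) = 6033/(-43*1521 - 1) = 6033/(-65403 - 1) = 6033/(-65404) = 6033*(-1/65404) = -6033/65404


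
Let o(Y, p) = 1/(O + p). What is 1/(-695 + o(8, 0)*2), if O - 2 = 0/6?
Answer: -1/694 ≈ -0.0014409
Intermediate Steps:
O = 2 (O = 2 + 0/6 = 2 + 0*(1/6) = 2 + 0 = 2)
o(Y, p) = 1/(2 + p)
1/(-695 + o(8, 0)*2) = 1/(-695 + 2/(2 + 0)) = 1/(-695 + 2/2) = 1/(-695 + (1/2)*2) = 1/(-695 + 1) = 1/(-694) = -1/694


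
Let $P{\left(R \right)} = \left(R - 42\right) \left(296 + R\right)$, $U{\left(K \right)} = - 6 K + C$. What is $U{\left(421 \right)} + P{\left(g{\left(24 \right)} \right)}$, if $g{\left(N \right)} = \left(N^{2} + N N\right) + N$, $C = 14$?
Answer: $1666736$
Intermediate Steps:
$U{\left(K \right)} = 14 - 6 K$ ($U{\left(K \right)} = - 6 K + 14 = 14 - 6 K$)
$g{\left(N \right)} = N + 2 N^{2}$ ($g{\left(N \right)} = \left(N^{2} + N^{2}\right) + N = 2 N^{2} + N = N + 2 N^{2}$)
$P{\left(R \right)} = \left(-42 + R\right) \left(296 + R\right)$
$U{\left(421 \right)} + P{\left(g{\left(24 \right)} \right)} = \left(14 - 2526\right) + \left(-12432 + \left(24 \left(1 + 2 \cdot 24\right)\right)^{2} + 254 \cdot 24 \left(1 + 2 \cdot 24\right)\right) = \left(14 - 2526\right) + \left(-12432 + \left(24 \left(1 + 48\right)\right)^{2} + 254 \cdot 24 \left(1 + 48\right)\right) = -2512 + \left(-12432 + \left(24 \cdot 49\right)^{2} + 254 \cdot 24 \cdot 49\right) = -2512 + \left(-12432 + 1176^{2} + 254 \cdot 1176\right) = -2512 + \left(-12432 + 1382976 + 298704\right) = -2512 + 1669248 = 1666736$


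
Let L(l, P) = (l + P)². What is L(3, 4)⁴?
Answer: 5764801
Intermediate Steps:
L(l, P) = (P + l)²
L(3, 4)⁴ = ((4 + 3)²)⁴ = (7²)⁴ = 49⁴ = 5764801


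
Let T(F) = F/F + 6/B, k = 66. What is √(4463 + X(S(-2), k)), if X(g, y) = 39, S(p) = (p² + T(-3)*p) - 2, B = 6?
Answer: √4502 ≈ 67.097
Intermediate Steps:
T(F) = 2 (T(F) = F/F + 6/6 = 1 + 6*(⅙) = 1 + 1 = 2)
S(p) = -2 + p² + 2*p (S(p) = (p² + 2*p) - 2 = -2 + p² + 2*p)
√(4463 + X(S(-2), k)) = √(4463 + 39) = √4502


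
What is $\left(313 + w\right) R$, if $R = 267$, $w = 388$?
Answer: $187167$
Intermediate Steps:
$\left(313 + w\right) R = \left(313 + 388\right) 267 = 701 \cdot 267 = 187167$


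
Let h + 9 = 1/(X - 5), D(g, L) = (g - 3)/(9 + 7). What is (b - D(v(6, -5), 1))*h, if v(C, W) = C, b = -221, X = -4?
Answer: 145099/72 ≈ 2015.3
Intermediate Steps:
D(g, L) = -3/16 + g/16 (D(g, L) = (-3 + g)/16 = (-3 + g)*(1/16) = -3/16 + g/16)
h = -82/9 (h = -9 + 1/(-4 - 5) = -9 + 1/(-9) = -9 - 1/9 = -82/9 ≈ -9.1111)
(b - D(v(6, -5), 1))*h = (-221 - (-3/16 + (1/16)*6))*(-82/9) = (-221 - (-3/16 + 3/8))*(-82/9) = (-221 - 1*3/16)*(-82/9) = (-221 - 3/16)*(-82/9) = -3539/16*(-82/9) = 145099/72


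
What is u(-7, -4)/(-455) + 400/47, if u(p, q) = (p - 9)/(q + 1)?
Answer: 545248/64155 ≈ 8.4989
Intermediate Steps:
u(p, q) = (-9 + p)/(1 + q)
u(-7, -4)/(-455) + 400/47 = ((-9 - 7)/(1 - 4))/(-455) + 400/47 = (-16/(-3))*(-1/455) + 400*(1/47) = -⅓*(-16)*(-1/455) + 400/47 = (16/3)*(-1/455) + 400/47 = -16/1365 + 400/47 = 545248/64155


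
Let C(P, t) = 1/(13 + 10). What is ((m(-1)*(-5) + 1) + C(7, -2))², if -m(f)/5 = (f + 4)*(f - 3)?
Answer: 47279376/529 ≈ 89375.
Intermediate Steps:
m(f) = -5*(-3 + f)*(4 + f) (m(f) = -5*(f + 4)*(f - 3) = -5*(4 + f)*(-3 + f) = -5*(-3 + f)*(4 + f))
C(P, t) = 1/23
((m(-1)*(-5) + 1) + C(7, -2))² = (((60 - 5*(-1) - 5*(-1)²)*(-5) + 1) + 1/23)² = (((60 + 5 - 5*1)*(-5) + 1) + 1/23)² = (((60 + 5 - 5)*(-5) + 1) + 1/23)² = ((60*(-5) + 1) + 1/23)² = ((-300 + 1) + 1/23)² = (-299 + 1/23)² = (-6876/23)² = 47279376/529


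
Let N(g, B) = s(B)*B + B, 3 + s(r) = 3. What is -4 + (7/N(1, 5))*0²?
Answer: -4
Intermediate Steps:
s(r) = 0 (s(r) = -3 + 3 = 0)
N(g, B) = B (N(g, B) = 0*B + B = 0 + B = B)
-4 + (7/N(1, 5))*0² = -4 + (7/5)*0² = -4 + (7*(⅕))*0 = -4 + (7/5)*0 = -4 + 0 = -4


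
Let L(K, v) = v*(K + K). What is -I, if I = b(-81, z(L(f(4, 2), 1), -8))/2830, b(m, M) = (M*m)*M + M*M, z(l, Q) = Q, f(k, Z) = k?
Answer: 512/283 ≈ 1.8092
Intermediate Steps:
L(K, v) = 2*K*v (L(K, v) = v*(2*K) = 2*K*v)
b(m, M) = M**2 + m*M**2 (b(m, M) = m*M**2 + M**2 = M**2 + m*M**2)
I = -512/283 (I = ((-8)**2*(1 - 81))/2830 = (64*(-80))*(1/2830) = -5120*1/2830 = -512/283 ≈ -1.8092)
-I = -1*(-512/283) = 512/283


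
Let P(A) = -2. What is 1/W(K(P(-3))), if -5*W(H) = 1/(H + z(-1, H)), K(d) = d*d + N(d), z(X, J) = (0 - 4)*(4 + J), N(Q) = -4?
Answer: 80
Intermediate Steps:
z(X, J) = -16 - 4*J (z(X, J) = -4*(4 + J) = -16 - 4*J)
K(d) = -4 + d² (K(d) = d*d - 4 = d² - 4 = -4 + d²)
W(H) = -1/(5*(-16 - 3*H)) (W(H) = -1/(5*(H + (-16 - 4*H))) = -1/(5*(-16 - 3*H)))
1/W(K(P(-3))) = 1/(1/(5*(16 + 3*(-4 + (-2)²)))) = 1/(1/(5*(16 + 3*(-4 + 4)))) = 1/(1/(5*(16 + 3*0))) = 1/(1/(5*(16 + 0))) = 1/((⅕)/16) = 1/((⅕)*(1/16)) = 1/(1/80) = 80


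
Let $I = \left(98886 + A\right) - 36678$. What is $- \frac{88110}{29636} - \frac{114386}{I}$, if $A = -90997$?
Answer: $\frac{426672353}{426595402} \approx 1.0002$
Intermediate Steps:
$I = -28789$ ($I = \left(98886 - 90997\right) - 36678 = 7889 - 36678 = -28789$)
$- \frac{88110}{29636} - \frac{114386}{I} = - \frac{88110}{29636} - \frac{114386}{-28789} = \left(-88110\right) \frac{1}{29636} - - \frac{114386}{28789} = - \frac{44055}{14818} + \frac{114386}{28789} = \frac{426672353}{426595402}$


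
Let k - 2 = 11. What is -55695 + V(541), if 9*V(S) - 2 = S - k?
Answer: -500725/9 ≈ -55636.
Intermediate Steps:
k = 13 (k = 2 + 11 = 13)
V(S) = -11/9 + S/9 (V(S) = 2/9 + (S - 1*13)/9 = 2/9 + (S - 13)/9 = 2/9 + (-13 + S)/9 = 2/9 + (-13/9 + S/9) = -11/9 + S/9)
-55695 + V(541) = -55695 + (-11/9 + (⅑)*541) = -55695 + (-11/9 + 541/9) = -55695 + 530/9 = -500725/9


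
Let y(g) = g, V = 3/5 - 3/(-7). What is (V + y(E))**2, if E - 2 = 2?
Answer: 30976/1225 ≈ 25.287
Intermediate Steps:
E = 4 (E = 2 + 2 = 4)
V = 36/35 (V = 3*(1/5) - 3*(-1/7) = 3/5 + 3/7 = 36/35 ≈ 1.0286)
(V + y(E))**2 = (36/35 + 4)**2 = (176/35)**2 = 30976/1225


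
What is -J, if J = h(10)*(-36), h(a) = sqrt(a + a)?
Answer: 72*sqrt(5) ≈ 161.00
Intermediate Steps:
h(a) = sqrt(2)*sqrt(a) (h(a) = sqrt(2*a) = sqrt(2)*sqrt(a))
J = -72*sqrt(5) (J = (sqrt(2)*sqrt(10))*(-36) = (2*sqrt(5))*(-36) = -72*sqrt(5) ≈ -161.00)
-J = -(-72)*sqrt(5) = 72*sqrt(5)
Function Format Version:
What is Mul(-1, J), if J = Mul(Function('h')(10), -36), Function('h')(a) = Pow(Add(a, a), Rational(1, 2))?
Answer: Mul(72, Pow(5, Rational(1, 2))) ≈ 161.00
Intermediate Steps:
Function('h')(a) = Mul(Pow(2, Rational(1, 2)), Pow(a, Rational(1, 2))) (Function('h')(a) = Pow(Mul(2, a), Rational(1, 2)) = Mul(Pow(2, Rational(1, 2)), Pow(a, Rational(1, 2))))
J = Mul(-72, Pow(5, Rational(1, 2))) (J = Mul(Mul(Pow(2, Rational(1, 2)), Pow(10, Rational(1, 2))), -36) = Mul(Mul(2, Pow(5, Rational(1, 2))), -36) = Mul(-72, Pow(5, Rational(1, 2))) ≈ -161.00)
Mul(-1, J) = Mul(-1, Mul(-72, Pow(5, Rational(1, 2)))) = Mul(72, Pow(5, Rational(1, 2)))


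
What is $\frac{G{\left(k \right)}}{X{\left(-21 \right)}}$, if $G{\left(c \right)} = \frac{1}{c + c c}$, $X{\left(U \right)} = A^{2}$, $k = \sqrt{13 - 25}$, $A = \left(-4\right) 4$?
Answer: $- \frac{\sqrt{3}}{- 1536 i + 3072 \sqrt{3}} \approx -0.00030048 - 8.6741 \cdot 10^{-5} i$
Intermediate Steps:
$A = -16$
$k = 2 i \sqrt{3}$ ($k = \sqrt{-12} = 2 i \sqrt{3} \approx 3.4641 i$)
$X{\left(U \right)} = 256$ ($X{\left(U \right)} = \left(-16\right)^{2} = 256$)
$G{\left(c \right)} = \frac{1}{c + c^{2}}$
$\frac{G{\left(k \right)}}{X{\left(-21 \right)}} = \frac{\frac{1}{2 i \sqrt{3}} \frac{1}{1 + 2 i \sqrt{3}}}{256} = \frac{\left(- \frac{1}{6}\right) i \sqrt{3}}{1 + 2 i \sqrt{3}} \cdot \frac{1}{256} = - \frac{i \sqrt{3}}{6 \left(1 + 2 i \sqrt{3}\right)} \frac{1}{256} = - \frac{i \sqrt{3}}{1536 \left(1 + 2 i \sqrt{3}\right)}$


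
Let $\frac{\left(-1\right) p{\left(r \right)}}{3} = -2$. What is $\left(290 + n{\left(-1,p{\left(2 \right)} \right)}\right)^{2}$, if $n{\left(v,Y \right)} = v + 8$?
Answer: $88209$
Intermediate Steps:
$p{\left(r \right)} = 6$ ($p{\left(r \right)} = \left(-3\right) \left(-2\right) = 6$)
$n{\left(v,Y \right)} = 8 + v$
$\left(290 + n{\left(-1,p{\left(2 \right)} \right)}\right)^{2} = \left(290 + \left(8 - 1\right)\right)^{2} = \left(290 + 7\right)^{2} = 297^{2} = 88209$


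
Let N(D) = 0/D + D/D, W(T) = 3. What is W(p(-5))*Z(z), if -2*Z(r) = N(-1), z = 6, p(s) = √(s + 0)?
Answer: -3/2 ≈ -1.5000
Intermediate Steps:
p(s) = √s
N(D) = 1 (N(D) = 0 + 1 = 1)
Z(r) = -½ (Z(r) = -½*1 = -½)
W(p(-5))*Z(z) = 3*(-½) = -3/2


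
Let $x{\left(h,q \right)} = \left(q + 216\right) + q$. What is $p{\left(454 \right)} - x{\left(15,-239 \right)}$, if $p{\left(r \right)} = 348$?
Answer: $610$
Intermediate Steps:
$x{\left(h,q \right)} = 216 + 2 q$ ($x{\left(h,q \right)} = \left(216 + q\right) + q = 216 + 2 q$)
$p{\left(454 \right)} - x{\left(15,-239 \right)} = 348 - \left(216 + 2 \left(-239\right)\right) = 348 - \left(216 - 478\right) = 348 - -262 = 348 + 262 = 610$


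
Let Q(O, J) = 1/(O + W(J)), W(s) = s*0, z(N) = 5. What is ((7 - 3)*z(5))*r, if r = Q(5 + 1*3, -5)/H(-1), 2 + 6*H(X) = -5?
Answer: -15/7 ≈ -2.1429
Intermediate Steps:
W(s) = 0
H(X) = -7/6 (H(X) = -⅓ + (⅙)*(-5) = -⅓ - ⅚ = -7/6)
Q(O, J) = 1/O (Q(O, J) = 1/(O + 0) = 1/O)
r = -3/28 (r = 1/((5 + 1*3)*(-7/6)) = -6/7/(5 + 3) = -6/7/8 = (⅛)*(-6/7) = -3/28 ≈ -0.10714)
((7 - 3)*z(5))*r = ((7 - 3)*5)*(-3/28) = (4*5)*(-3/28) = 20*(-3/28) = -15/7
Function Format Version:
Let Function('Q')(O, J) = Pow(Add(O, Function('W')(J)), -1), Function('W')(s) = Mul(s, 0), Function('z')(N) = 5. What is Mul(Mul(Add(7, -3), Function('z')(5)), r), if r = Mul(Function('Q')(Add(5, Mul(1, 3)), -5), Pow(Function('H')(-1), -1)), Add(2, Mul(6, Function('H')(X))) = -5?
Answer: Rational(-15, 7) ≈ -2.1429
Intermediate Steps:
Function('W')(s) = 0
Function('H')(X) = Rational(-7, 6) (Function('H')(X) = Add(Rational(-1, 3), Mul(Rational(1, 6), -5)) = Add(Rational(-1, 3), Rational(-5, 6)) = Rational(-7, 6))
Function('Q')(O, J) = Pow(O, -1) (Function('Q')(O, J) = Pow(Add(O, 0), -1) = Pow(O, -1))
r = Rational(-3, 28) (r = Mul(Pow(Add(5, Mul(1, 3)), -1), Pow(Rational(-7, 6), -1)) = Mul(Pow(Add(5, 3), -1), Rational(-6, 7)) = Mul(Pow(8, -1), Rational(-6, 7)) = Mul(Rational(1, 8), Rational(-6, 7)) = Rational(-3, 28) ≈ -0.10714)
Mul(Mul(Add(7, -3), Function('z')(5)), r) = Mul(Mul(Add(7, -3), 5), Rational(-3, 28)) = Mul(Mul(4, 5), Rational(-3, 28)) = Mul(20, Rational(-3, 28)) = Rational(-15, 7)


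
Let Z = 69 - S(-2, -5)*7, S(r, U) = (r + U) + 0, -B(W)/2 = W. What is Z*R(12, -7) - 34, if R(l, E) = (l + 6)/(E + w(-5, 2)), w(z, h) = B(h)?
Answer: -2498/11 ≈ -227.09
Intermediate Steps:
B(W) = -2*W
w(z, h) = -2*h
S(r, U) = U + r (S(r, U) = (U + r) + 0 = U + r)
R(l, E) = (6 + l)/(-4 + E) (R(l, E) = (l + 6)/(E - 2*2) = (6 + l)/(E - 4) = (6 + l)/(-4 + E))
Z = 118 (Z = 69 - (-5 - 2)*7 = 69 - (-7)*7 = 69 - 1*(-49) = 69 + 49 = 118)
Z*R(12, -7) - 34 = 118*((6 + 12)/(-4 - 7)) - 34 = 118*(18/(-11)) - 34 = 118*(-1/11*18) - 34 = 118*(-18/11) - 34 = -2124/11 - 34 = -2498/11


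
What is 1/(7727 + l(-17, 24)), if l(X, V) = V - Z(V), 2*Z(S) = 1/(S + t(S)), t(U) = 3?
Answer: 54/418553 ≈ 0.00012902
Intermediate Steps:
Z(S) = 1/(2*(3 + S)) (Z(S) = 1/(2*(S + 3)) = 1/(2*(3 + S)))
l(X, V) = V - 1/(2*(3 + V))
1/(7727 + l(-17, 24)) = 1/(7727 + (-½ + 24*(3 + 24))/(3 + 24)) = 1/(7727 + (-½ + 24*27)/27) = 1/(7727 + (-½ + 648)/27) = 1/(7727 + (1/27)*(1295/2)) = 1/(7727 + 1295/54) = 1/(418553/54) = 54/418553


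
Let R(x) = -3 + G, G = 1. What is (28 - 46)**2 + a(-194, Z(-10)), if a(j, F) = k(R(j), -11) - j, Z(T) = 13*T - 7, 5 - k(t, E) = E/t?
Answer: 1035/2 ≈ 517.50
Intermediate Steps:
R(x) = -2 (R(x) = -3 + 1 = -2)
k(t, E) = 5 - E/t
Z(T) = -7 + 13*T
a(j, F) = -1/2 - j (a(j, F) = (5 - 1*(-11)/(-2)) - j = (5 - 1*(-11)*(-1/2)) - j = (5 - 11/2) - j = -1/2 - j)
(28 - 46)**2 + a(-194, Z(-10)) = (28 - 46)**2 + (-1/2 - 1*(-194)) = (-18)**2 + (-1/2 + 194) = 324 + 387/2 = 1035/2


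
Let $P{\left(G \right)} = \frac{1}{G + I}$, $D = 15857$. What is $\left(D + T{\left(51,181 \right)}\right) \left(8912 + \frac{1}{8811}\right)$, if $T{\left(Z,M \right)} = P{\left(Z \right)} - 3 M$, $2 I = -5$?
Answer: $\frac{116643715876180}{854667} \approx 1.3648 \cdot 10^{8}$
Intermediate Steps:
$I = - \frac{5}{2}$ ($I = \frac{1}{2} \left(-5\right) = - \frac{5}{2} \approx -2.5$)
$P{\left(G \right)} = \frac{1}{- \frac{5}{2} + G}$ ($P{\left(G \right)} = \frac{1}{G - \frac{5}{2}} = \frac{1}{- \frac{5}{2} + G}$)
$T{\left(Z,M \right)} = - 3 M + \frac{2}{-5 + 2 Z}$ ($T{\left(Z,M \right)} = \frac{2}{-5 + 2 Z} - 3 M = - 3 M + \frac{2}{-5 + 2 Z}$)
$\left(D + T{\left(51,181 \right)}\right) \left(8912 + \frac{1}{8811}\right) = \left(15857 + \frac{2 - 543 \left(-5 + 2 \cdot 51\right)}{-5 + 2 \cdot 51}\right) \left(8912 + \frac{1}{8811}\right) = \left(15857 + \frac{2 - 543 \left(-5 + 102\right)}{-5 + 102}\right) \left(8912 + \frac{1}{8811}\right) = \left(15857 + \frac{2 - 543 \cdot 97}{97}\right) \frac{78523633}{8811} = \left(15857 + \frac{2 - 52671}{97}\right) \frac{78523633}{8811} = \left(15857 + \frac{1}{97} \left(-52669\right)\right) \frac{78523633}{8811} = \left(15857 - \frac{52669}{97}\right) \frac{78523633}{8811} = \frac{1485460}{97} \cdot \frac{78523633}{8811} = \frac{116643715876180}{854667}$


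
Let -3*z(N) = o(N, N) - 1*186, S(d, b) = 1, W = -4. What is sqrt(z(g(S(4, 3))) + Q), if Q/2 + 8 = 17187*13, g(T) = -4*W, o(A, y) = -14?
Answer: 7*sqrt(82086)/3 ≈ 668.52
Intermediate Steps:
g(T) = 16 (g(T) = -4*(-4) = 16)
z(N) = 200/3 (z(N) = -(-14 - 1*186)/3 = -(-14 - 186)/3 = -1/3*(-200) = 200/3)
Q = 446846 (Q = -16 + 2*(17187*13) = -16 + 2*223431 = -16 + 446862 = 446846)
sqrt(z(g(S(4, 3))) + Q) = sqrt(200/3 + 446846) = sqrt(1340738/3) = 7*sqrt(82086)/3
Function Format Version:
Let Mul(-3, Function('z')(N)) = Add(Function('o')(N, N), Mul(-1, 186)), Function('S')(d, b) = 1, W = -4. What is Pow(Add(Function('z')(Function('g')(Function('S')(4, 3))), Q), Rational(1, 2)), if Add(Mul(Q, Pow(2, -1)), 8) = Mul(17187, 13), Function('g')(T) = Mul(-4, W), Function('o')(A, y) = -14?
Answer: Mul(Rational(7, 3), Pow(82086, Rational(1, 2))) ≈ 668.52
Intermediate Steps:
Function('g')(T) = 16 (Function('g')(T) = Mul(-4, -4) = 16)
Function('z')(N) = Rational(200, 3) (Function('z')(N) = Mul(Rational(-1, 3), Add(-14, Mul(-1, 186))) = Mul(Rational(-1, 3), Add(-14, -186)) = Mul(Rational(-1, 3), -200) = Rational(200, 3))
Q = 446846 (Q = Add(-16, Mul(2, Mul(17187, 13))) = Add(-16, Mul(2, 223431)) = Add(-16, 446862) = 446846)
Pow(Add(Function('z')(Function('g')(Function('S')(4, 3))), Q), Rational(1, 2)) = Pow(Add(Rational(200, 3), 446846), Rational(1, 2)) = Pow(Rational(1340738, 3), Rational(1, 2)) = Mul(Rational(7, 3), Pow(82086, Rational(1, 2)))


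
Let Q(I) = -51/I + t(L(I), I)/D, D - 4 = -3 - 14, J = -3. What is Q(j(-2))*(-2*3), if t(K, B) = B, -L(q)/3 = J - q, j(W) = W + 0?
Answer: -2001/13 ≈ -153.92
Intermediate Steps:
j(W) = W
L(q) = 9 + 3*q (L(q) = -3*(-3 - q) = 9 + 3*q)
D = -13 (D = 4 + (-3 - 14) = 4 - 17 = -13)
Q(I) = -51/I - I/13 (Q(I) = -51/I + I/(-13) = -51/I + I*(-1/13) = -51/I - I/13)
Q(j(-2))*(-2*3) = (-51/(-2) - 1/13*(-2))*(-2*3) = (-51*(-½) + 2/13)*(-6) = (51/2 + 2/13)*(-6) = (667/26)*(-6) = -2001/13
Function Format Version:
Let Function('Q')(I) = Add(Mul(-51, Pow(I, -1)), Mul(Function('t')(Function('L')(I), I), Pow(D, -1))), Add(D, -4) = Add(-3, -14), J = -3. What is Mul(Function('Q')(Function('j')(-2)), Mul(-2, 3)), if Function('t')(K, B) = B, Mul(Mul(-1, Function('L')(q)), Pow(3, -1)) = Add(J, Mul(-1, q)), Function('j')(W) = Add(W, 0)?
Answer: Rational(-2001, 13) ≈ -153.92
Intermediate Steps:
Function('j')(W) = W
Function('L')(q) = Add(9, Mul(3, q)) (Function('L')(q) = Mul(-3, Add(-3, Mul(-1, q))) = Add(9, Mul(3, q)))
D = -13 (D = Add(4, Add(-3, -14)) = Add(4, -17) = -13)
Function('Q')(I) = Add(Mul(-51, Pow(I, -1)), Mul(Rational(-1, 13), I)) (Function('Q')(I) = Add(Mul(-51, Pow(I, -1)), Mul(I, Pow(-13, -1))) = Add(Mul(-51, Pow(I, -1)), Mul(I, Rational(-1, 13))) = Add(Mul(-51, Pow(I, -1)), Mul(Rational(-1, 13), I)))
Mul(Function('Q')(Function('j')(-2)), Mul(-2, 3)) = Mul(Add(Mul(-51, Pow(-2, -1)), Mul(Rational(-1, 13), -2)), Mul(-2, 3)) = Mul(Add(Mul(-51, Rational(-1, 2)), Rational(2, 13)), -6) = Mul(Add(Rational(51, 2), Rational(2, 13)), -6) = Mul(Rational(667, 26), -6) = Rational(-2001, 13)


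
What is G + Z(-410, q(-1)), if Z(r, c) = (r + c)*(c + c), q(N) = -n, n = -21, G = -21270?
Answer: -37608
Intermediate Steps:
q(N) = 21 (q(N) = -1*(-21) = 21)
Z(r, c) = 2*c*(c + r) (Z(r, c) = (c + r)*(2*c) = 2*c*(c + r))
G + Z(-410, q(-1)) = -21270 + 2*21*(21 - 410) = -21270 + 2*21*(-389) = -21270 - 16338 = -37608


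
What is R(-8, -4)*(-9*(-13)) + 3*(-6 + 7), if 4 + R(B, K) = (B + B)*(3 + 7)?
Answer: -19185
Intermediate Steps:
R(B, K) = -4 + 20*B (R(B, K) = -4 + (B + B)*(3 + 7) = -4 + (2*B)*10 = -4 + 20*B)
R(-8, -4)*(-9*(-13)) + 3*(-6 + 7) = (-4 + 20*(-8))*(-9*(-13)) + 3*(-6 + 7) = (-4 - 160)*117 + 3*1 = -164*117 + 3 = -19188 + 3 = -19185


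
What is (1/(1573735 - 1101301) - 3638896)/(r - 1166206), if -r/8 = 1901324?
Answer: 1719138192863/7736956186332 ≈ 0.22220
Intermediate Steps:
r = -15210592 (r = -8*1901324 = -15210592)
(1/(1573735 - 1101301) - 3638896)/(r - 1166206) = (1/(1573735 - 1101301) - 3638896)/(-15210592 - 1166206) = (1/472434 - 3638896)/(-16376798) = (1/472434 - 3638896)*(-1/16376798) = -1719138192863/472434*(-1/16376798) = 1719138192863/7736956186332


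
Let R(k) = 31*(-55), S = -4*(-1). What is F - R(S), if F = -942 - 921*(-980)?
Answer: 903343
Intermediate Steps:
S = 4
F = 901638 (F = -942 + 902580 = 901638)
R(k) = -1705
F - R(S) = 901638 - 1*(-1705) = 901638 + 1705 = 903343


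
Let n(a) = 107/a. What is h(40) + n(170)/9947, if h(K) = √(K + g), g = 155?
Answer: 107/1690990 + √195 ≈ 13.964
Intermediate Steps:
h(K) = √(155 + K) (h(K) = √(K + 155) = √(155 + K))
h(40) + n(170)/9947 = √(155 + 40) + (107/170)/9947 = √195 + (107*(1/170))*(1/9947) = √195 + (107/170)*(1/9947) = √195 + 107/1690990 = 107/1690990 + √195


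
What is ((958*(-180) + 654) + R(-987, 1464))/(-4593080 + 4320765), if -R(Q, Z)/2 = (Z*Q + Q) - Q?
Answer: -543630/54463 ≈ -9.9816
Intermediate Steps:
R(Q, Z) = -2*Q*Z (R(Q, Z) = -2*((Z*Q + Q) - Q) = -2*((Q*Z + Q) - Q) = -2*((Q + Q*Z) - Q) = -2*Q*Z)
((958*(-180) + 654) + R(-987, 1464))/(-4593080 + 4320765) = ((958*(-180) + 654) - 2*(-987)*1464)/(-4593080 + 4320765) = ((-172440 + 654) + 2889936)/(-272315) = (-171786 + 2889936)*(-1/272315) = 2718150*(-1/272315) = -543630/54463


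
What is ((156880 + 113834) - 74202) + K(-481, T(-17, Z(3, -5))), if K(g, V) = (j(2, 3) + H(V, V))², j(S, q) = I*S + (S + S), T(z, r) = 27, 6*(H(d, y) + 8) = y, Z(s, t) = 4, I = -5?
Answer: 786409/4 ≈ 1.9660e+5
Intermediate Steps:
H(d, y) = -8 + y/6
j(S, q) = -3*S (j(S, q) = -5*S + (S + S) = -5*S + 2*S = -3*S)
K(g, V) = (-14 + V/6)² (K(g, V) = (-3*2 + (-8 + V/6))² = (-6 + (-8 + V/6))² = (-14 + V/6)²)
((156880 + 113834) - 74202) + K(-481, T(-17, Z(3, -5))) = ((156880 + 113834) - 74202) + (-84 + 27)²/36 = (270714 - 74202) + (1/36)*(-57)² = 196512 + (1/36)*3249 = 196512 + 361/4 = 786409/4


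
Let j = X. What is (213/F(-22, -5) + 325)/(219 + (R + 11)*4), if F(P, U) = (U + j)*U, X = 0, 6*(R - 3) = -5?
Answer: 25014/20375 ≈ 1.2277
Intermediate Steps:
R = 13/6 (R = 3 + (⅙)*(-5) = 3 - ⅚ = 13/6 ≈ 2.1667)
j = 0
F(P, U) = U² (F(P, U) = (U + 0)*U = U*U = U²)
(213/F(-22, -5) + 325)/(219 + (R + 11)*4) = (213/((-5)²) + 325)/(219 + (13/6 + 11)*4) = (213/25 + 325)/(219 + (79/6)*4) = (213*(1/25) + 325)/(219 + 158/3) = (213/25 + 325)/(815/3) = (8338/25)*(3/815) = 25014/20375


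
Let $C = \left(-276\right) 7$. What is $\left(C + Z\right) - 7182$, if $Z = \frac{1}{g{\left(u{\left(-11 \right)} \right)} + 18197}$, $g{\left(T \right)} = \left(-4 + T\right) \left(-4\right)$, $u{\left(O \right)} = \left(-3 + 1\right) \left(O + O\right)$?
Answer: $- \frac{164389217}{18037} \approx -9114.0$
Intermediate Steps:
$u{\left(O \right)} = - 4 O$ ($u{\left(O \right)} = - 2 \cdot 2 O = - 4 O$)
$g{\left(T \right)} = 16 - 4 T$
$Z = \frac{1}{18037}$ ($Z = \frac{1}{\left(16 - 4 \left(\left(-4\right) \left(-11\right)\right)\right) + 18197} = \frac{1}{\left(16 - 176\right) + 18197} = \frac{1}{-160 + 18197} = \frac{1}{18037} \approx 5.5442 \cdot 10^{-5}$)
$C = -1932$
$\left(C + Z\right) - 7182 = \left(-1932 + \frac{1}{18037}\right) - 7182 = - \frac{34847483}{18037} - 7182 = - \frac{164389217}{18037}$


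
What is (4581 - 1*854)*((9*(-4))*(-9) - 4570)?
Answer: -15824842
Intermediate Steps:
(4581 - 1*854)*((9*(-4))*(-9) - 4570) = (4581 - 854)*(-36*(-9) - 4570) = 3727*(324 - 4570) = 3727*(-4246) = -15824842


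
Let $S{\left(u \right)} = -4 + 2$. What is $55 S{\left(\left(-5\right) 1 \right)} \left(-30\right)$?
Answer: $3300$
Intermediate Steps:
$S{\left(u \right)} = -2$
$55 S{\left(\left(-5\right) 1 \right)} \left(-30\right) = 55 \left(-2\right) \left(-30\right) = \left(-110\right) \left(-30\right) = 3300$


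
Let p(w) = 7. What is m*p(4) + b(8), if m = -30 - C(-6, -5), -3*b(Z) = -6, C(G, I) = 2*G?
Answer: -124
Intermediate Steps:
b(Z) = 2 (b(Z) = -1/3*(-6) = 2)
m = -18 (m = -30 - 2*(-6) = -30 - 1*(-12) = -30 + 12 = -18)
m*p(4) + b(8) = -18*7 + 2 = -126 + 2 = -124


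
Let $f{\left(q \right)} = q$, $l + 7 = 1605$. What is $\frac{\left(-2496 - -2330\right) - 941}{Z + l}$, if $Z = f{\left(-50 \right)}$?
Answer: $- \frac{123}{172} \approx -0.71512$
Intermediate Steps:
$l = 1598$ ($l = -7 + 1605 = 1598$)
$Z = -50$
$\frac{\left(-2496 - -2330\right) - 941}{Z + l} = \frac{\left(-2496 - -2330\right) - 941}{-50 + 1598} = \frac{\left(-2496 + 2330\right) - 941}{1548} = \left(-166 - 941\right) \frac{1}{1548} = \left(-1107\right) \frac{1}{1548} = - \frac{123}{172}$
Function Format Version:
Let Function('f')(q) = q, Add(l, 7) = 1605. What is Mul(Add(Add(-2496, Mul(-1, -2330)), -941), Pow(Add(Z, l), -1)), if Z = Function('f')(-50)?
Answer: Rational(-123, 172) ≈ -0.71512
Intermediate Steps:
l = 1598 (l = Add(-7, 1605) = 1598)
Z = -50
Mul(Add(Add(-2496, Mul(-1, -2330)), -941), Pow(Add(Z, l), -1)) = Mul(Add(Add(-2496, Mul(-1, -2330)), -941), Pow(Add(-50, 1598), -1)) = Mul(Add(Add(-2496, 2330), -941), Pow(1548, -1)) = Mul(Add(-166, -941), Rational(1, 1548)) = Mul(-1107, Rational(1, 1548)) = Rational(-123, 172)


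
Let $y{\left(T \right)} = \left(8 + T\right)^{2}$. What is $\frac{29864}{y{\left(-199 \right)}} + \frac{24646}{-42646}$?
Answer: $\frac{187234709}{777884363} \approx 0.2407$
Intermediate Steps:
$\frac{29864}{y{\left(-199 \right)}} + \frac{24646}{-42646} = \frac{29864}{\left(8 - 199\right)^{2}} + \frac{24646}{-42646} = \frac{29864}{\left(-191\right)^{2}} + 24646 \left(- \frac{1}{42646}\right) = \frac{29864}{36481} - \frac{12323}{21323} = \frac{187234709}{777884363}$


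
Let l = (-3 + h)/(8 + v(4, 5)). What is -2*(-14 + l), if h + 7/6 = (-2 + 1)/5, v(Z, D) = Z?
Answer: 5171/180 ≈ 28.728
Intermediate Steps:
h = -41/30 (h = -7/6 + (-2 + 1)/5 = -7/6 - 1*1/5 = -7/6 - 1/5 = -41/30 ≈ -1.3667)
l = -131/360 (l = (-3 - 41/30)/(8 + 4) = -131/30/12 = -131/30*1/12 = -131/360 ≈ -0.36389)
-2*(-14 + l) = -2*(-14 - 131/360) = -2*(-5171/360) = 5171/180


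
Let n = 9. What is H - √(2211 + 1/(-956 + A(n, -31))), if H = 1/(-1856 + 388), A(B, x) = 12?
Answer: -1/1468 - √123143797/236 ≈ -47.022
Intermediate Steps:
H = -1/1468 (H = 1/(-1468) = -1/1468 ≈ -0.00068120)
H - √(2211 + 1/(-956 + A(n, -31))) = -1/1468 - √(2211 + 1/(-956 + 12)) = -1/1468 - √(2211 + 1/(-944)) = -1/1468 - √(2211 - 1/944) = -1/1468 - √(2087183/944) = -1/1468 - √123143797/236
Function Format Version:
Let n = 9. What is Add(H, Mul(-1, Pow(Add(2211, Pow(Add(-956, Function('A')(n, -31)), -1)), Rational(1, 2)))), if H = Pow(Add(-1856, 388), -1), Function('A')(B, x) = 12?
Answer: Add(Rational(-1, 1468), Mul(Rational(-1, 236), Pow(123143797, Rational(1, 2)))) ≈ -47.022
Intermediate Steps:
H = Rational(-1, 1468) (H = Pow(-1468, -1) = Rational(-1, 1468) ≈ -0.00068120)
Add(H, Mul(-1, Pow(Add(2211, Pow(Add(-956, Function('A')(n, -31)), -1)), Rational(1, 2)))) = Add(Rational(-1, 1468), Mul(-1, Pow(Add(2211, Pow(Add(-956, 12), -1)), Rational(1, 2)))) = Add(Rational(-1, 1468), Mul(-1, Pow(Add(2211, Pow(-944, -1)), Rational(1, 2)))) = Add(Rational(-1, 1468), Mul(-1, Pow(Add(2211, Rational(-1, 944)), Rational(1, 2)))) = Add(Rational(-1, 1468), Mul(-1, Pow(Rational(2087183, 944), Rational(1, 2)))) = Add(Rational(-1, 1468), Mul(-1, Mul(Rational(1, 236), Pow(123143797, Rational(1, 2))))) = Add(Rational(-1, 1468), Mul(Rational(-1, 236), Pow(123143797, Rational(1, 2))))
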